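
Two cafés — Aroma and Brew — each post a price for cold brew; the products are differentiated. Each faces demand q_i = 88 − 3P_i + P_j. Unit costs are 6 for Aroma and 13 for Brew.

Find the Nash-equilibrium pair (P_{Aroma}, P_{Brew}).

Aroma's profit: π = (P_{Aroma} − 6)(88 − 3P_{Aroma} + P_{Brew}).
∂π/∂P_{Aroma} = 106 − 6P_{Aroma} + P_{Brew} = 0 ⇒ P_{Aroma} = 53/3 + (1/6)P_{Brew}.
Similarly P_{Brew} = 127/6 + (1/6)P_{Aroma}.
Plugging P_{Brew} into Aroma's best response: P_{Aroma} = 53/3 + (1/6)(127/6 + (1/6)P_{Aroma}) ⇒ (35/36)P_{Aroma} = 763/36, so P_{Aroma} = 21.8.
Then P_{Brew} = 127/6 + (1/6)·21.8 = 24.8.

21.8, 24.8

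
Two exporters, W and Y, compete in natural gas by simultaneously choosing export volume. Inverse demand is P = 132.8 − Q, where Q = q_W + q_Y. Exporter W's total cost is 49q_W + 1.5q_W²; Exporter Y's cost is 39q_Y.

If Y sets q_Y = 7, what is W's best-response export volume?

Exporter W's profit: π = q_W(132.8 − (q_W + q_Y)) − 49q_W − 1.5q_W².
∂π/∂q_W = 83.8 − 5q_W − q_Y = 0, so q_W = 16.76 − 0.2q_Y.
At q_Y = 7: q_W = 16.76 − 0.2·7 = 15.36.

15.36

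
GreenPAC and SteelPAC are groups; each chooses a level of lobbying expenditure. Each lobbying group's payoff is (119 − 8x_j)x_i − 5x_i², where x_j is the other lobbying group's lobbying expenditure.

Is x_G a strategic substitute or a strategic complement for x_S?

strategic substitutes

GreenPAC's payoff is (119 − 8x_S)x_G − 5x_G².
∂π/∂x_G = 119 − 8x_S − 10x_G = 0, so x_G = 11.9 − 0.8x_S.
The best-response slope dx_G/dx_S = −0.8 < 0: the reaction function is downward-sloping, so the choices are strategic substitutes.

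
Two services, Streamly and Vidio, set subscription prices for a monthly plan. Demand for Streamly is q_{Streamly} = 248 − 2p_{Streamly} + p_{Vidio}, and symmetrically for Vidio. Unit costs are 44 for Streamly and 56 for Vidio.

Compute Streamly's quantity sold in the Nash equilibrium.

Streamly's profit: π = (p_{Streamly} − 44)(248 − 2p_{Streamly} + p_{Vidio}).
∂π/∂p_{Streamly} = 336 − 4p_{Streamly} + p_{Vidio} = 0 ⇒ p_{Streamly} = 84 + 0.25p_{Vidio}.
Similarly p_{Vidio} = 90 + 0.25p_{Streamly}.
Substituting the second reaction function into the first: p_{Streamly} = 84 + 0.25(90 + 0.25p_{Streamly}), which gives 0.9375p_{Streamly} = 106.5 ⇒ p_{Streamly} = 113.6.
Then p_{Vidio} = 90 + 0.25·113.6 = 118.4.
q_{Streamly} = 248 − 2·113.6 + 118.4 = 139.2.

139.2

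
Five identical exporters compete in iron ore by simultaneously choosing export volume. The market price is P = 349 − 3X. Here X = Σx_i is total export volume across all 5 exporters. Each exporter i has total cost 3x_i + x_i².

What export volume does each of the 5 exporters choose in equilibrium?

A representative exporter's profit is π_i = x_i(349 − 3X) − 3x_i − x_i², with X = x_i + Σ_{j≠i} x_j.
First-order condition: 346 − 8x_i − 3Σ_{j≠i} x_j = 0.
With identical exporters, set every x_j = x: then 346 − 8x − 12x = 0, i.e. x = 346/20 = 17.3.

17.3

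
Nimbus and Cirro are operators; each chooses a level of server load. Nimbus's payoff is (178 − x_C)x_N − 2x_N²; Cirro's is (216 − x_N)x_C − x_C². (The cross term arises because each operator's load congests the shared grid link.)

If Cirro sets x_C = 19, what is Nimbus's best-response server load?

Expanding Nimbus's payoff: 178x_N − x_Cx_N − 2x_N².
∂π/∂x_N = 178 − x_C − 4x_N = 0, so x_N = 44.5 − 0.25x_C.
At x_C = 19: x_N = 44.5 − 0.25·19 = 39.75.

39.75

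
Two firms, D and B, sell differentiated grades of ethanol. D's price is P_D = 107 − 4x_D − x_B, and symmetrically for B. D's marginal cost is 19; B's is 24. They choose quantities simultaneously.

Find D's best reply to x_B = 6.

Firm D's profit: π = x_D(107 − 4x_D − x_B) − 19x_D.
∂π/∂x_D = 88 − 8x_D − x_B = 0 ⇒ x_D = 11 − 0.125x_B.
At x_B = 6: x_D = 11 − 0.125·6 = 10.25.

10.25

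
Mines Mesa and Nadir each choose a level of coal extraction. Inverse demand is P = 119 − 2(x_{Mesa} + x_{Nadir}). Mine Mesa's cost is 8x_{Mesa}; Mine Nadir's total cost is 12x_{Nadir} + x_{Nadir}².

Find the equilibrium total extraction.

Mine Mesa's profit: π = x_{Mesa}(119 − 2(x_{Mesa} + x_{Nadir})) − 8x_{Mesa}.
∂π/∂x_{Mesa} = 111 − 4x_{Mesa} − 2x_{Nadir} = 0, so x_{Mesa} = 27.75 − 0.5x_{Nadir}.
For Nadir: ∂π/∂x_{Nadir} = 107 − 6x_{Nadir} − 2x_{Mesa} = 0 ⇒ x_{Nadir} = 107/6 − (1/3)x_{Mesa}.
Plugging x_{Nadir} into Mesa's best response: x_{Mesa} = 27.75 − 0.5(107/6 − (1/3)x_{Mesa}) ⇒ (5/6)x_{Mesa} = 113/6, so x_{Mesa} = 22.6.
Then x_{Nadir} = 107/6 − (1/3)·22.6 = 10.3.
Total extraction: 22.6 + 10.3 = 32.9.

32.9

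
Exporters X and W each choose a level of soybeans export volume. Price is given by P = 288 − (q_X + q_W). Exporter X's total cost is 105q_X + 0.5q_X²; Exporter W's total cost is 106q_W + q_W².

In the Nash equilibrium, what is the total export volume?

Exporter X's profit: π = q_X(288 − (q_X + q_W)) − 105q_X − 0.5q_X².
∂π/∂q_X = 183 − 3q_X − q_W = 0, so q_X = 61 − (1/3)q_W.
For W: ∂π/∂q_W = 182 − 4q_W − q_X = 0 ⇒ q_W = 45.5 − 0.25q_X.
Substituting the second reaction function into the first: q_X = 61 − (1/3)(45.5 − 0.25q_X), which gives (11/12)q_X = 275/6 ⇒ q_X = 50.
Then q_W = 45.5 − 0.25·50 = 33.
Total export volume: 50 + 33 = 83.

83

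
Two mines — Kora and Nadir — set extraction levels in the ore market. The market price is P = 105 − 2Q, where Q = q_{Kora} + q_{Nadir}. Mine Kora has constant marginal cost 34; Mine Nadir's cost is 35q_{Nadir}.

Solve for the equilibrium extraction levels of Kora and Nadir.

Mine Kora's profit: π = q_{Kora}(105 − 2(q_{Kora} + q_{Nadir})) − 34q_{Kora}.
∂π/∂q_{Kora} = 71 − 4q_{Kora} − 2q_{Nadir} = 0, so q_{Kora} = 17.75 − 0.5q_{Nadir}.
By the same steps for Nadir: q_{Nadir} = 17.5 − 0.5q_{Kora}.
Plugging q_{Nadir} into Kora's best response: q_{Kora} = 17.75 − 0.5(17.5 − 0.5q_{Kora}) ⇒ 0.75q_{Kora} = 9, so q_{Kora} = 12.
Then q_{Nadir} = 17.5 − 0.5·12 = 11.5.

12, 11.5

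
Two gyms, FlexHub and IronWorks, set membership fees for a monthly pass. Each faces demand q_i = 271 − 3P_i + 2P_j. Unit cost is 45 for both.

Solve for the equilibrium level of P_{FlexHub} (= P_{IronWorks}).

FlexHub's profit: π = (P_{FlexHub} − 45)(271 − 3P_{FlexHub} + 2P_{IronWorks}).
∂π/∂P_{FlexHub} = 406 − 6P_{FlexHub} + 2P_{IronWorks} = 0 ⇒ P_{FlexHub} = 203/3 + (1/3)P_{IronWorks}.
The game is symmetric, so in equilibrium P_{IronWorks} = P_{FlexHub}: the reaction function gives (2/3)P_{FlexHub} = 203/3, hence P_{FlexHub} = 101.5.

101.5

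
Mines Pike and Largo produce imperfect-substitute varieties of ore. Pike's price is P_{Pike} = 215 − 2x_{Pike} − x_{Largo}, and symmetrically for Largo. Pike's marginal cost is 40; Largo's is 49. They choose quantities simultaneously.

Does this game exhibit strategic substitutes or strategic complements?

Mine Pike's profit: π = x_{Pike}(215 − 2x_{Pike} − x_{Largo}) − 40x_{Pike}.
∂π/∂x_{Pike} = 175 − 4x_{Pike} − x_{Largo} = 0 ⇒ x_{Pike} = 43.75 − 0.25x_{Largo}.
The best-response slope dx_{Pike}/dx_{Largo} = −0.25 < 0: the reaction function is downward-sloping, so the choices are strategic substitutes.

strategic substitutes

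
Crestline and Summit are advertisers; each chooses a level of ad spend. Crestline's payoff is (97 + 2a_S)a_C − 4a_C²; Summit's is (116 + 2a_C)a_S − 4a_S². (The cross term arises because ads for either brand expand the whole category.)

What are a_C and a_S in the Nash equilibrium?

Expanding Crestline's payoff: 97a_C + 2a_Sa_C − 4a_C².
∂π/∂a_C = 97 + 2a_S − 8a_C = 0, so a_C = 12.125 + 0.25a_S.
Likewise for Summit: a_S = 14.5 + 0.25a_C.
Substituting the second reaction function into the first: a_C = 12.125 + 0.25(14.5 + 0.25a_C), which gives 0.9375a_C = 15.75 ⇒ a_C = 16.8.
Then a_S = 14.5 + 0.25·16.8 = 18.7.

16.8, 18.7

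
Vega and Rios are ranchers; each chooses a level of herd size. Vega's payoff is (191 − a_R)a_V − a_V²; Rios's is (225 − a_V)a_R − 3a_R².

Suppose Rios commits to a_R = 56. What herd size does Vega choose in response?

67.5

Expanding Vega's payoff: 191a_V − a_Ra_V − a_V².
∂π/∂a_V = 191 − a_R − 2a_V = 0, so a_V = 95.5 − 0.5a_R.
At a_R = 56: a_V = 95.5 − 0.5·56 = 67.5.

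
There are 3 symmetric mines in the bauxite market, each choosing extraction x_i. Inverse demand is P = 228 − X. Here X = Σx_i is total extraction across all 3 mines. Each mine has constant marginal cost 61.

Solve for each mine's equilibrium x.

41.75

A representative mine's profit is π_i = x_i(228 − X) − 61x_i, with X = x_i + Σ_{j≠i} x_j.
First-order condition: 167 − 2x_i − Σ_{j≠i} x_j = 0.
Imposing symmetry (x_j = x for all j) turns Σ_{j≠i} x_j into 2x, so 167 = 4x and x = 41.75.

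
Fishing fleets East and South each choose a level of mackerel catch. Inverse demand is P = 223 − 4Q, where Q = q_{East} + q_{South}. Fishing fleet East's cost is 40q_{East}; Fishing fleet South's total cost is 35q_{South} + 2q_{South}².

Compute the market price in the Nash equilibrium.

112.2

Fishing fleet East's profit: π = q_{East}(223 − 4(q_{East} + q_{South})) − 40q_{East}.
∂π/∂q_{East} = 183 − 8q_{East} − 4q_{South} = 0, so q_{East} = 22.875 − 0.5q_{South}.
For South: ∂π/∂q_{South} = 188 − 12q_{South} − 4q_{East} = 0 ⇒ q_{South} = 47/3 − (1/3)q_{East}.
Plugging q_{South} into East's best response: q_{East} = 22.875 − 0.5(47/3 − (1/3)q_{East}) ⇒ (5/6)q_{East} = 361/24, so q_{East} = 18.05.
Then q_{South} = 47/3 − (1/3)·18.05 = 9.65.
Equilibrium price: P = 223 − 4·27.7 = 112.2.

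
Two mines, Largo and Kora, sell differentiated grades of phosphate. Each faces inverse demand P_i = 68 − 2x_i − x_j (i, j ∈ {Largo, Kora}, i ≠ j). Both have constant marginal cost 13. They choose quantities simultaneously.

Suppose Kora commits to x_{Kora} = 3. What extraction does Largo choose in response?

Mine Largo's profit: π = x_{Largo}(68 − 2x_{Largo} − x_{Kora}) − 13x_{Largo}.
∂π/∂x_{Largo} = 55 − 4x_{Largo} − x_{Kora} = 0 ⇒ x_{Largo} = 13.75 − 0.25x_{Kora}.
At x_{Kora} = 3: x_{Largo} = 13.75 − 0.25·3 = 13.

13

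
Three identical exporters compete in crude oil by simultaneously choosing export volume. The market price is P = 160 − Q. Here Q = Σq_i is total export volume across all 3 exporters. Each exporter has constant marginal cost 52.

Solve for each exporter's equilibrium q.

27

A representative exporter's profit is π_i = q_i(160 − Q) − 52q_i, with Q = q_i + Σ_{j≠i} q_j.
First-order condition: 108 − 2q_i − Σ_{j≠i} q_j = 0.
Imposing symmetry (q_j = q for all j) turns Σ_{j≠i} q_j into 2q, so 108 = 4q and q = 27.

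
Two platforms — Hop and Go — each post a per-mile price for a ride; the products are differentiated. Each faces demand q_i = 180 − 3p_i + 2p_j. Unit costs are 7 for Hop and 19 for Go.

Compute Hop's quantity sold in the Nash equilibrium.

Hop's profit: π = (p_{Hop} − 7)(180 − 3p_{Hop} + 2p_{Go}).
∂π/∂p_{Hop} = 201 − 6p_{Hop} + 2p_{Go} = 0 ⇒ p_{Hop} = 33.5 + (1/3)p_{Go}.
Similarly p_{Go} = 39.5 + (1/3)p_{Hop}.
Solving the two reaction functions simultaneously: (1 − (1/3)(1/3))p_{Hop} = 33.5 + (1/3)·39.5, so (8/9)p_{Hop} = 140/3 and p_{Hop} = 52.5.
Then p_{Go} = 39.5 + (1/3)·52.5 = 57.
q_{Hop} = 180 − 3·52.5 + 2·57 = 136.5.

136.5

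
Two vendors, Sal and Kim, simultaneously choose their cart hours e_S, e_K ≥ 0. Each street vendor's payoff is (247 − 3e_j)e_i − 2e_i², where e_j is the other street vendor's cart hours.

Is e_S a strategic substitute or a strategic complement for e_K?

strategic substitutes

Sal's payoff is (247 − 3e_K)e_S − 2e_S².
∂π/∂e_S = 247 − 3e_K − 4e_S = 0, so e_S = 61.75 − 0.75e_K.
The best-response slope de_S/de_K = −0.75 < 0: the reaction function is downward-sloping, so the choices are strategic substitutes.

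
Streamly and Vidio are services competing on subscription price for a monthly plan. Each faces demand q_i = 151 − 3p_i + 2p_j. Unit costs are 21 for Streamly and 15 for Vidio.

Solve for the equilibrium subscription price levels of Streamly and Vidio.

Streamly's profit: π = (p_{Streamly} − 21)(151 − 3p_{Streamly} + 2p_{Vidio}).
∂π/∂p_{Streamly} = 214 − 6p_{Streamly} + 2p_{Vidio} = 0 ⇒ p_{Streamly} = 107/3 + (1/3)p_{Vidio}.
Similarly p_{Vidio} = 98/3 + (1/3)p_{Streamly}.
Solving the two reaction functions simultaneously: (1 − (1/3)(1/3))p_{Streamly} = 107/3 + (1/3)·(98/3), so (8/9)p_{Streamly} = 419/9 and p_{Streamly} = 52.375.
Then p_{Vidio} = 98/3 + (1/3)·52.375 = 50.125.

52.375, 50.125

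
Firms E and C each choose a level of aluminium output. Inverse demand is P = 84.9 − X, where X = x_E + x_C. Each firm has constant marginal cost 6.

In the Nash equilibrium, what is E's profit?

Firm E's profit: π = x_E(84.9 − (x_E + x_C)) − 6x_E.
∂π/∂x_E = 78.9 − 2x_E − x_C = 0, so x_E = 39.45 − 0.5x_C.
Setting x_E = x_C in the reaction function: x_E = 39.45 − 0.5x_E, so x_E = 39.45 / 1.5 = 26.3.
Price P = 84.9 − 52.6 = 32.3.
E's profit: (32.3 − 6)·26.3 = 691.69.

691.69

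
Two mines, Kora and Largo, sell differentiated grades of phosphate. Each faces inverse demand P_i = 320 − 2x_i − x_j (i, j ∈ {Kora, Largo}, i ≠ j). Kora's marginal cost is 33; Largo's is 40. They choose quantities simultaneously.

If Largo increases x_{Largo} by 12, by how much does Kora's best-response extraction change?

Mine Kora's profit: π = x_{Kora}(320 − 2x_{Kora} − x_{Largo}) − 33x_{Kora}.
∂π/∂x_{Kora} = 287 − 4x_{Kora} − x_{Largo} = 0 ⇒ x_{Kora} = 71.75 − 0.25x_{Largo}.
The reaction-function slope is −0.25, so a 12-unit rise in x_{Largo} moves x_{Kora} by −0.25 × 12 = −3. Kora's best response falls — the actions are strategic substitutes.

-3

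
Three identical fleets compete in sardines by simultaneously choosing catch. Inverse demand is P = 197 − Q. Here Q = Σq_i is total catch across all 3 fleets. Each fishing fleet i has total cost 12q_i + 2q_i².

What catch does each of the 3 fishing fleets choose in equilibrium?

23.125

A representative fishing fleet's profit is π_i = q_i(197 − Q) − 12q_i − 2q_i², with Q = q_i + Σ_{j≠i} q_j.
First-order condition: 185 − 6q_i − Σ_{j≠i} q_j = 0.
Imposing symmetry (q_j = q for all j) turns Σ_{j≠i} q_j into 2q, so 185 = 8q and q = 23.125.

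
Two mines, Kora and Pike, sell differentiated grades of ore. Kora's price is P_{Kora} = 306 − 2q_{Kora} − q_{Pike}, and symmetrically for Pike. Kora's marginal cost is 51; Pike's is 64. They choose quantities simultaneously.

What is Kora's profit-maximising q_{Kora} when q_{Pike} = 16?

Mine Kora's profit: π = q_{Kora}(306 − 2q_{Kora} − q_{Pike}) − 51q_{Kora}.
∂π/∂q_{Kora} = 255 − 4q_{Kora} − q_{Pike} = 0 ⇒ q_{Kora} = 63.75 − 0.25q_{Pike}.
At q_{Pike} = 16: q_{Kora} = 63.75 − 0.25·16 = 59.75.

59.75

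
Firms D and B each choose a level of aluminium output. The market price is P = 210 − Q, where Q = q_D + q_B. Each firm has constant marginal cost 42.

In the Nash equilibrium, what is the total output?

112

Firm D's profit: π = q_D(210 − (q_D + q_B)) − 42q_D.
∂π/∂q_D = 168 − 2q_D − q_B = 0, so q_D = 84 − 0.5q_B.
The game is symmetric, so in equilibrium q_B = q_D: the reaction function gives 1.5q_D = 84, hence q_D = 56.
Total output: 56 + 56 = 112.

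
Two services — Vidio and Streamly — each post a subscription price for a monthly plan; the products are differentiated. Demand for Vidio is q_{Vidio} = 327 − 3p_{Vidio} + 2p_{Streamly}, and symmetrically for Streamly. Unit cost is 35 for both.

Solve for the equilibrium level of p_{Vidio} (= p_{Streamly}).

108

Vidio's profit: π = (p_{Vidio} − 35)(327 − 3p_{Vidio} + 2p_{Streamly}).
∂π/∂p_{Vidio} = 432 − 6p_{Vidio} + 2p_{Streamly} = 0 ⇒ p_{Vidio} = 72 + (1/3)p_{Streamly}.
Setting p_{Vidio} = p_{Streamly} in the reaction function: p_{Vidio} = 72 + (1/3)p_{Vidio}, so p_{Vidio} = 72 / (2/3) = 108.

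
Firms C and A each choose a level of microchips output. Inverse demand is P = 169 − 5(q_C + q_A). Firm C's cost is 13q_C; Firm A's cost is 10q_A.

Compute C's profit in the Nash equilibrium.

Firm C's profit: π = q_C(169 − 5(q_C + q_A)) − 13q_C.
∂π/∂q_C = 156 − 10q_C − 5q_A = 0, so q_C = 15.6 − 0.5q_A.
By the same steps for A: q_A = 15.9 − 0.5q_C.
Substituting the second reaction function into the first: q_C = 15.6 − 0.5(15.9 − 0.5q_C), which gives 0.75q_C = 7.65 ⇒ q_C = 10.2.
Then q_A = 15.9 − 0.5·10.2 = 10.8.
Price P = 169 − 5·21 = 64.
C's profit: (64 − 13)·10.2 = 520.2.

520.2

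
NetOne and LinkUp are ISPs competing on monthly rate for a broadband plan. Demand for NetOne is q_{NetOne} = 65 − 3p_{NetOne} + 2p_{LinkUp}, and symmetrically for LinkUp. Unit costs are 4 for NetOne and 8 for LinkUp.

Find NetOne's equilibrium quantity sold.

48

NetOne's profit: π = (p_{NetOne} − 4)(65 − 3p_{NetOne} + 2p_{LinkUp}).
∂π/∂p_{NetOne} = 77 − 6p_{NetOne} + 2p_{LinkUp} = 0 ⇒ p_{NetOne} = 77/6 + (1/3)p_{LinkUp}.
Similarly p_{LinkUp} = 89/6 + (1/3)p_{NetOne}.
Solving the two reaction functions simultaneously: (1 − (1/3)(1/3))p_{NetOne} = 77/6 + (1/3)·(89/6), so (8/9)p_{NetOne} = 160/9 and p_{NetOne} = 20.
Then p_{LinkUp} = 89/6 + (1/3)·20 = 21.5.
q_{NetOne} = 65 − 3·20 + 2·21.5 = 48.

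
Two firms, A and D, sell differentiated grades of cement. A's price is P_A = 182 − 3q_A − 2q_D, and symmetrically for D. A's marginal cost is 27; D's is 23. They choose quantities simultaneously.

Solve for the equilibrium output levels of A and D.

Firm A's profit: π = q_A(182 − 3q_A − 2q_D) − 27q_A.
∂π/∂q_A = 155 − 6q_A − 2q_D = 0 ⇒ q_A = 155/6 − (1/3)q_D.
Similarly q_D = 26.5 − (1/3)q_A.
Plugging q_D into A's best response: q_A = 155/6 − (1/3)(26.5 − (1/3)q_A) ⇒ (8/9)q_A = 17, so q_A = 19.125.
Then q_D = 26.5 − (1/3)·19.125 = 20.125.

19.125, 20.125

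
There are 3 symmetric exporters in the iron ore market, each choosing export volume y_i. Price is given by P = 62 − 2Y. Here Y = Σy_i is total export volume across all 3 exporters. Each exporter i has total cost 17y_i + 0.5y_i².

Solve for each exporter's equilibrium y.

A representative exporter's profit is π_i = y_i(62 − 2Y) − 17y_i − 0.5y_i², with Y = y_i + Σ_{j≠i} y_j.
First-order condition: 45 − 5y_i − 2Σ_{j≠i} y_j = 0.
With identical exporters, set every y_j = y: then 45 − 5y − 4y = 0, i.e. y = 45/9 = 5.

5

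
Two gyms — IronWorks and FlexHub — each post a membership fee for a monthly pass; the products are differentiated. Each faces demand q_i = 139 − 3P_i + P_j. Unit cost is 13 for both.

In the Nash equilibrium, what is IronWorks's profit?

1532.28

IronWorks's profit: π = (P_{IronWorks} − 13)(139 − 3P_{IronWorks} + P_{FlexHub}).
∂π/∂P_{IronWorks} = 178 − 6P_{IronWorks} + P_{FlexHub} = 0 ⇒ P_{IronWorks} = 89/3 + (1/6)P_{FlexHub}.
By symmetry P_{FlexHub} = P_{IronWorks}; substituting into the reaction function, (5/6)P_{IronWorks} = 89/3 and P_{IronWorks} = 35.6.
q_{IronWorks} = 139 − 3·35.6 + 35.6 = 67.8.
Profit = (35.6 − 13)·67.8 = 1532.28.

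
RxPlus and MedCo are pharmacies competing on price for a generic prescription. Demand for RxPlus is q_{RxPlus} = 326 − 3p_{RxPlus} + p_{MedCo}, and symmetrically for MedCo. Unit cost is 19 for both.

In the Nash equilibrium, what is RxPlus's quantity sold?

RxPlus's profit: π = (p_{RxPlus} − 19)(326 − 3p_{RxPlus} + p_{MedCo}).
∂π/∂p_{RxPlus} = 383 − 6p_{RxPlus} + p_{MedCo} = 0 ⇒ p_{RxPlus} = 383/6 + (1/6)p_{MedCo}.
The game is symmetric, so in equilibrium p_{MedCo} = p_{RxPlus}: the reaction function gives (5/6)p_{RxPlus} = 383/6, hence p_{RxPlus} = 76.6.
q_{RxPlus} = 326 − 3·76.6 + 76.6 = 172.8.

172.8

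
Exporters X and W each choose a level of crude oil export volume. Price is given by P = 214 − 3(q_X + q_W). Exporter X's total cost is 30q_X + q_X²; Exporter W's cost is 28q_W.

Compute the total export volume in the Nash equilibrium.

38

Exporter X's profit: π = q_X(214 − 3(q_X + q_W)) − 30q_X − q_X².
∂π/∂q_X = 184 − 8q_X − 3q_W = 0, so q_X = 23 − 0.375q_W.
For W: ∂π/∂q_W = 186 − 6q_W − 3q_X = 0 ⇒ q_W = 31 − 0.5q_X.
Plugging q_W into X's best response: q_X = 23 − 0.375(31 − 0.5q_X) ⇒ 0.8125q_X = 11.375, so q_X = 14.
Then q_W = 31 − 0.5·14 = 24.
Total export volume: 14 + 24 = 38.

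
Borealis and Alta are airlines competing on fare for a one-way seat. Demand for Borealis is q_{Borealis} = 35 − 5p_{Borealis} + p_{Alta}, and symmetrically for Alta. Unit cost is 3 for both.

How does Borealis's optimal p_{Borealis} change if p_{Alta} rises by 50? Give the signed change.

Borealis's profit: π = (p_{Borealis} − 3)(35 − 5p_{Borealis} + p_{Alta}).
∂π/∂p_{Borealis} = 50 − 10p_{Borealis} + p_{Alta} = 0 ⇒ p_{Borealis} = 5 + 0.1p_{Alta}.
The reaction-function slope is 0.1, so a 50-unit rise in p_{Alta} moves p_{Borealis} by 0.1 × 50 = 5. Borealis's best response rises — the actions are strategic complements.

5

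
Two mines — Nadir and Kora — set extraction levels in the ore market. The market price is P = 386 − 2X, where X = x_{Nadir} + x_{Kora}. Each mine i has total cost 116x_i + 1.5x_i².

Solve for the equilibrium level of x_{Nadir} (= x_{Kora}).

Mine Nadir's profit: π = x_{Nadir}(386 − 2(x_{Nadir} + x_{Kora})) − 116x_{Nadir} − 1.5x_{Nadir}².
∂π/∂x_{Nadir} = 270 − 7x_{Nadir} − 2x_{Kora} = 0, so x_{Nadir} = 270/7 − (2/7)x_{Kora}.
By symmetry x_{Kora} = x_{Nadir}; substituting into the reaction function, (9/7)x_{Nadir} = 270/7 and x_{Nadir} = 30.

30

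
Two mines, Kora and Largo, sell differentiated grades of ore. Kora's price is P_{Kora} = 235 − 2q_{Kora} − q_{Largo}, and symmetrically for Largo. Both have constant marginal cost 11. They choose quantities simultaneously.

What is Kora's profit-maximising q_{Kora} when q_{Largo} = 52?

43

Mine Kora's profit: π = q_{Kora}(235 − 2q_{Kora} − q_{Largo}) − 11q_{Kora}.
∂π/∂q_{Kora} = 224 − 4q_{Kora} − q_{Largo} = 0 ⇒ q_{Kora} = 56 − 0.25q_{Largo}.
At q_{Largo} = 52: q_{Kora} = 56 − 0.25·52 = 43.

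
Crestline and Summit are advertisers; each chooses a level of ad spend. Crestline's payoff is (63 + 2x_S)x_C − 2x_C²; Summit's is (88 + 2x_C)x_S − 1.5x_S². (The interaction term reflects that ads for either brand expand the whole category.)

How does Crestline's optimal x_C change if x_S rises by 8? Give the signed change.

4

Expanding Crestline's payoff: 63x_C + 2x_Sx_C − 2x_C².
∂π/∂x_C = 63 + 2x_S − 4x_C = 0, so x_C = 15.75 + 0.5x_S.
The reaction-function slope is 0.5, so an 8-unit rise in x_S moves x_C by 0.5 × 8 = 4. Crestline's best response rises — the actions are strategic complements.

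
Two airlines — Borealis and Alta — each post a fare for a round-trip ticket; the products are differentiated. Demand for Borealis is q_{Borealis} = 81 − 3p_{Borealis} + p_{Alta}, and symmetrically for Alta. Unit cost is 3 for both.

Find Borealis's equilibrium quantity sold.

Borealis's profit: π = (p_{Borealis} − 3)(81 − 3p_{Borealis} + p_{Alta}).
∂π/∂p_{Borealis} = 90 − 6p_{Borealis} + p_{Alta} = 0 ⇒ p_{Borealis} = 15 + (1/6)p_{Alta}.
By symmetry p_{Alta} = p_{Borealis}; substituting into the reaction function, (5/6)p_{Borealis} = 15 and p_{Borealis} = 18.
q_{Borealis} = 81 − 3·18 + 18 = 45.

45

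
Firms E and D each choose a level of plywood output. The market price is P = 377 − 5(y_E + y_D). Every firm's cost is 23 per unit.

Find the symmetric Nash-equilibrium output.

Firm E's profit: π = y_E(377 − 5(y_E + y_D)) − 23y_E.
∂π/∂y_E = 354 − 10y_E − 5y_D = 0, so y_E = 35.4 − 0.5y_D.
By symmetry y_D = y_E; substituting into the reaction function, 1.5y_E = 35.4 and y_E = 23.6.

23.6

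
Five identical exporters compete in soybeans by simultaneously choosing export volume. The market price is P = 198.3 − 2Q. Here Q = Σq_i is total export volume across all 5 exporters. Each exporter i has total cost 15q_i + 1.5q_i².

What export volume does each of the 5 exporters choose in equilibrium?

A representative exporter's profit is π_i = q_i(198.3 − 2Q) − 15q_i − 1.5q_i², with Q = q_i + Σ_{j≠i} q_j.
First-order condition: 183.3 − 7q_i − 2Σ_{j≠i} q_j = 0.
Imposing symmetry (q_j = q for all j) turns Σ_{j≠i} q_j into 4q, so 183.3 = 15q and q = 12.22.

12.22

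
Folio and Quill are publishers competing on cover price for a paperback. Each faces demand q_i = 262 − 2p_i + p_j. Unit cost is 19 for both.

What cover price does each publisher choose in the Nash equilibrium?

100

Folio's profit: π = (p_{Folio} − 19)(262 − 2p_{Folio} + p_{Quill}).
∂π/∂p_{Folio} = 300 − 4p_{Folio} + p_{Quill} = 0 ⇒ p_{Folio} = 75 + 0.25p_{Quill}.
By symmetry p_{Quill} = p_{Folio}; substituting into the reaction function, 0.75p_{Folio} = 75 and p_{Folio} = 100.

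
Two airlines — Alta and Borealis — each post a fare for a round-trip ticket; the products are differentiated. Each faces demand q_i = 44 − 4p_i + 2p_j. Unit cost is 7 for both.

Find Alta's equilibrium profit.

100

Alta's profit: π = (p_{Alta} − 7)(44 − 4p_{Alta} + 2p_{Borealis}).
∂π/∂p_{Alta} = 72 − 8p_{Alta} + 2p_{Borealis} = 0 ⇒ p_{Alta} = 9 + 0.25p_{Borealis}.
By symmetry p_{Borealis} = p_{Alta}; substituting into the reaction function, 0.75p_{Alta} = 9 and p_{Alta} = 12.
q_{Alta} = 44 − 4·12 + 2·12 = 20.
Profit = (12 − 7)·20 = 100.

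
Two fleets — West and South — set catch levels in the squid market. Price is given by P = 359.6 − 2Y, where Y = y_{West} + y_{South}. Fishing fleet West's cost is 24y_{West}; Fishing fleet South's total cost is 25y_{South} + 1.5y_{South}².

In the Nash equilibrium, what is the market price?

164

Fishing fleet West's profit: π = y_{West}(359.6 − 2(y_{West} + y_{South})) − 24y_{West}.
∂π/∂y_{West} = 335.6 − 4y_{West} − 2y_{South} = 0, so y_{West} = 83.9 − 0.5y_{South}.
For South: ∂π/∂y_{South} = 334.6 − 7y_{South} − 2y_{West} = 0 ⇒ y_{South} = 47.8 − (2/7)y_{West}.
Solving the two reaction functions simultaneously: (1 − (−0.5)(−2/7))y_{West} = 83.9 − 0.5·47.8, so (6/7)y_{West} = 60 and y_{West} = 70.
Then y_{South} = 47.8 − (2/7)·70 = 27.8.
Equilibrium price: P = 359.6 − 2·97.8 = 164.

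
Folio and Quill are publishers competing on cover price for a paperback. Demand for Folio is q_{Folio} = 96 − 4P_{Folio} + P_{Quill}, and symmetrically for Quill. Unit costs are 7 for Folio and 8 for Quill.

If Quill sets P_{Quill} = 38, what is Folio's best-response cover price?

Folio's profit: π = (P_{Folio} − 7)(96 − 4P_{Folio} + P_{Quill}).
∂π/∂P_{Folio} = 124 − 8P_{Folio} + P_{Quill} = 0 ⇒ P_{Folio} = 15.5 + 0.125P_{Quill}.
At P_{Quill} = 38: P_{Folio} = 15.5 + 0.125·38 = 20.25.

20.25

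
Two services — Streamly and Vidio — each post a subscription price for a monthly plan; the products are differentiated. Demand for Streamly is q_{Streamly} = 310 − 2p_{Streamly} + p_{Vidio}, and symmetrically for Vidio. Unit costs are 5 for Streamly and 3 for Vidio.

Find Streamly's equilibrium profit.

20563.92

Streamly's profit: π = (p_{Streamly} − 5)(310 − 2p_{Streamly} + p_{Vidio}).
∂π/∂p_{Streamly} = 320 − 4p_{Streamly} + p_{Vidio} = 0 ⇒ p_{Streamly} = 80 + 0.25p_{Vidio}.
Similarly p_{Vidio} = 79 + 0.25p_{Streamly}.
Substituting the second reaction function into the first: p_{Streamly} = 80 + 0.25(79 + 0.25p_{Streamly}), which gives 0.9375p_{Streamly} = 99.75 ⇒ p_{Streamly} = 106.4.
Then p_{Vidio} = 79 + 0.25·106.4 = 105.6.
q_{Streamly} = 310 − 2·106.4 + 105.6 = 202.8.
Profit = (106.4 − 5)·202.8 = 20563.92.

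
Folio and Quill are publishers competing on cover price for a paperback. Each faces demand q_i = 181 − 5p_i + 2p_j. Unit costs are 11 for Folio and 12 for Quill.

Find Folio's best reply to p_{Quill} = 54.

34.4

Folio's profit: π = (p_{Folio} − 11)(181 − 5p_{Folio} + 2p_{Quill}).
∂π/∂p_{Folio} = 236 − 10p_{Folio} + 2p_{Quill} = 0 ⇒ p_{Folio} = 23.6 + 0.2p_{Quill}.
At p_{Quill} = 54: p_{Folio} = 23.6 + 0.2·54 = 34.4.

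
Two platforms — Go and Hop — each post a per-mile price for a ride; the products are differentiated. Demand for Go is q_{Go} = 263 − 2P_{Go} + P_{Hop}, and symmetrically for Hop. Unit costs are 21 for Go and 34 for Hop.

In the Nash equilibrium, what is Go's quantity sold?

164.8

Go's profit: π = (P_{Go} − 21)(263 − 2P_{Go} + P_{Hop}).
∂π/∂P_{Go} = 305 − 4P_{Go} + P_{Hop} = 0 ⇒ P_{Go} = 76.25 + 0.25P_{Hop}.
Similarly P_{Hop} = 82.75 + 0.25P_{Go}.
Plugging P_{Hop} into Go's best response: P_{Go} = 76.25 + 0.25(82.75 + 0.25P_{Go}) ⇒ 0.9375P_{Go} = 96.9375, so P_{Go} = 103.4.
Then P_{Hop} = 82.75 + 0.25·103.4 = 108.6.
q_{Go} = 263 − 2·103.4 + 108.6 = 164.8.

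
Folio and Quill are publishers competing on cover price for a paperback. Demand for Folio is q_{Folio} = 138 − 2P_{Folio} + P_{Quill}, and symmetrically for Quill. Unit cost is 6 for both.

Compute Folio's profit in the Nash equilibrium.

3872

Folio's profit: π = (P_{Folio} − 6)(138 − 2P_{Folio} + P_{Quill}).
∂π/∂P_{Folio} = 150 − 4P_{Folio} + P_{Quill} = 0 ⇒ P_{Folio} = 37.5 + 0.25P_{Quill}.
The game is symmetric, so in equilibrium P_{Quill} = P_{Folio}: the reaction function gives 0.75P_{Folio} = 37.5, hence P_{Folio} = 50.
q_{Folio} = 138 − 2·50 + 50 = 88.
Profit = (50 − 6)·88 = 3872.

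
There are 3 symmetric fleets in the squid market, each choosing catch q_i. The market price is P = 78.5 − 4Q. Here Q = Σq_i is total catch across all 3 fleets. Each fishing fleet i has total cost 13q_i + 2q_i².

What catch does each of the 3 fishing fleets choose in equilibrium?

A representative fishing fleet's profit is π_i = q_i(78.5 − 4Q) − 13q_i − 2q_i², with Q = q_i + Σ_{j≠i} q_j.
First-order condition: 65.5 − 12q_i − 4Σ_{j≠i} q_j = 0.
Imposing symmetry (q_j = q for all j) turns Σ_{j≠i} q_j into 2q, so 65.5 = 20q and q = 3.275.

3.275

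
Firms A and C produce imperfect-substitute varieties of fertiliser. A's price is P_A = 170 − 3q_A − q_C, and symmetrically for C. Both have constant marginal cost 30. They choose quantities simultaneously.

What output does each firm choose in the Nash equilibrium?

Firm A's profit: π = q_A(170 − 3q_A − q_C) − 30q_A.
∂π/∂q_A = 140 − 6q_A − q_C = 0 ⇒ q_A = 70/3 − (1/6)q_C.
By symmetry q_C = q_A; substituting into the reaction function, (7/6)q_A = 70/3 and q_A = 20.

20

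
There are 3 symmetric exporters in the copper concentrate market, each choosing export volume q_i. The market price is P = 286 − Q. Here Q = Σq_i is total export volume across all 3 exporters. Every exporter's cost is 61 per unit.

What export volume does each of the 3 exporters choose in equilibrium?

A representative exporter's profit is π_i = q_i(286 − Q) − 61q_i, with Q = q_i + Σ_{j≠i} q_j.
First-order condition: 225 − 2q_i − Σ_{j≠i} q_j = 0.
In a symmetric equilibrium every exporter chooses the same q, so Σ_{j≠i} q_j = 2q. The condition becomes 225 − 4q = 0, giving q = 225/4 = 56.25.

56.25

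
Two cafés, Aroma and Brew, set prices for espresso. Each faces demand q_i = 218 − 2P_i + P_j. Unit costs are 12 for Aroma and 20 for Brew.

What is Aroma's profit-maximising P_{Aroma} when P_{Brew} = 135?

Aroma's profit: π = (P_{Aroma} − 12)(218 − 2P_{Aroma} + P_{Brew}).
∂π/∂P_{Aroma} = 242 − 4P_{Aroma} + P_{Brew} = 0 ⇒ P_{Aroma} = 60.5 + 0.25P_{Brew}.
At P_{Brew} = 135: P_{Aroma} = 60.5 + 0.25·135 = 94.25.

94.25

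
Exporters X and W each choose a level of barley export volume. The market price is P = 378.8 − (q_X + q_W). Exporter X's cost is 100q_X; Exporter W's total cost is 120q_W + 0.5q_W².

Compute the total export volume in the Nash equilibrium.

Exporter X's profit: π = q_X(378.8 − (q_X + q_W)) − 100q_X.
∂π/∂q_X = 278.8 − 2q_X − q_W = 0, so q_X = 139.4 − 0.5q_W.
For W: ∂π/∂q_W = 258.8 − 3q_W − q_X = 0 ⇒ q_W = 1294/15 − (1/3)q_X.
Solving the two reaction functions simultaneously: (1 − (−0.5)(−1/3))q_X = 139.4 − 0.5·(1294/15), so (5/6)q_X = 1444/15 and q_X = 115.52.
Then q_W = 1294/15 − (1/3)·115.52 = 47.76.
Total export volume: 115.52 + 47.76 = 163.28.

163.28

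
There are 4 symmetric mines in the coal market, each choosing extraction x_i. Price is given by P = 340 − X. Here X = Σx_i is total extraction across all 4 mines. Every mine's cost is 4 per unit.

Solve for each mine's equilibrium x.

A representative mine's profit is π_i = x_i(340 − X) − 4x_i, with X = x_i + Σ_{j≠i} x_j.
First-order condition: 336 − 2x_i − Σ_{j≠i} x_j = 0.
In a symmetric equilibrium every mine chooses the same x, so Σ_{j≠i} x_j = 3x. The condition becomes 336 − 5x = 0, giving x = 336/5 = 67.2.

67.2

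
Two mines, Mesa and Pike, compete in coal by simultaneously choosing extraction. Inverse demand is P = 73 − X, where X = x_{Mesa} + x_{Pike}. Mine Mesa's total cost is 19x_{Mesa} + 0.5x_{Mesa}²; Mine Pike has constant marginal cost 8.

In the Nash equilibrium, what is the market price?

Mine Mesa's profit: π = x_{Mesa}(73 − (x_{Mesa} + x_{Pike})) − 19x_{Mesa} − 0.5x_{Mesa}².
∂π/∂x_{Mesa} = 54 − 3x_{Mesa} − x_{Pike} = 0, so x_{Mesa} = 18 − (1/3)x_{Pike}.
For Pike: ∂π/∂x_{Pike} = 65 − 2x_{Pike} − x_{Mesa} = 0 ⇒ x_{Pike} = 32.5 − 0.5x_{Mesa}.
Solving the two reaction functions simultaneously: (1 − (−1/3)(−0.5))x_{Mesa} = 18 − (1/3)·32.5, so (5/6)x_{Mesa} = 43/6 and x_{Mesa} = 8.6.
Then x_{Pike} = 32.5 − 0.5·8.6 = 28.2.
Equilibrium price: P = 73 − 36.8 = 36.2.

36.2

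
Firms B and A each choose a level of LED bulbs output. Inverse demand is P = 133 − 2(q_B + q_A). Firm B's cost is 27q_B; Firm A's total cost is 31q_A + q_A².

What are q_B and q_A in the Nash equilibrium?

Firm B's profit: π = q_B(133 − 2(q_B + q_A)) − 27q_B.
∂π/∂q_B = 106 − 4q_B − 2q_A = 0, so q_B = 26.5 − 0.5q_A.
For A: ∂π/∂q_A = 102 − 6q_A − 2q_B = 0 ⇒ q_A = 17 − (1/3)q_B.
Solving the two reaction functions simultaneously: (1 − (−0.5)(−1/3))q_B = 26.5 − 0.5·17, so (5/6)q_B = 18 and q_B = 21.6.
Then q_A = 17 − (1/3)·21.6 = 9.8.

21.6, 9.8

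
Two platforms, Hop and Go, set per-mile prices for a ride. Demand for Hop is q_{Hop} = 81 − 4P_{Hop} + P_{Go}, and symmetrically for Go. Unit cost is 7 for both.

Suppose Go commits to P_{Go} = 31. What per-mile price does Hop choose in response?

17.5

Hop's profit: π = (P_{Hop} − 7)(81 − 4P_{Hop} + P_{Go}).
∂π/∂P_{Hop} = 109 − 8P_{Hop} + P_{Go} = 0 ⇒ P_{Hop} = 13.625 + 0.125P_{Go}.
At P_{Go} = 31: P_{Hop} = 13.625 + 0.125·31 = 17.5.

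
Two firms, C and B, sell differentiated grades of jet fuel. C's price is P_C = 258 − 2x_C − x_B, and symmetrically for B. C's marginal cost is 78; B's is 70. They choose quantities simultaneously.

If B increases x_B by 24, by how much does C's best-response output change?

Firm C's profit: π = x_C(258 − 2x_C − x_B) − 78x_C.
∂π/∂x_C = 180 − 4x_C − x_B = 0 ⇒ x_C = 45 − 0.25x_B.
The reaction-function slope is −0.25, so a 24-unit rise in x_B moves x_C by −0.25 × 24 = −6. C's best response falls — the actions are strategic substitutes.

-6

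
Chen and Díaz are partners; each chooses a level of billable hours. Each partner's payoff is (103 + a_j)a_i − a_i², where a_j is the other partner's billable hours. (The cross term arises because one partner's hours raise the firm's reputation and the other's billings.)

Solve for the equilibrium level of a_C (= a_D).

103

Chen's payoff is (103 + a_D)a_C − a_C².
∂π/∂a_C = 103 + a_D − 2a_C = 0, so a_C = 51.5 + 0.5a_D.
By symmetry a_D = a_C; substituting into the reaction function, 0.5a_C = 51.5 and a_C = 103.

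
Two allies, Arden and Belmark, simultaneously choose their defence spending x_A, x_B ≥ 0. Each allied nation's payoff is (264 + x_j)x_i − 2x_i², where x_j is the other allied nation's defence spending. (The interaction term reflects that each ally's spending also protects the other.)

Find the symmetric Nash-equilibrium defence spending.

88

Arden's payoff is (264 + x_B)x_A − 2x_A².
∂π/∂x_A = 264 + x_B − 4x_A = 0, so x_A = 66 + 0.25x_B.
By symmetry x_B = x_A; substituting into the reaction function, 0.75x_A = 66 and x_A = 88.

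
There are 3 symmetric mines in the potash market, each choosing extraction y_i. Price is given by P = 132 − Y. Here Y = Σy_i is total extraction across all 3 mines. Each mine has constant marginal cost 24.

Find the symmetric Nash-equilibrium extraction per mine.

27

A representative mine's profit is π_i = y_i(132 − Y) − 24y_i, with Y = y_i + Σ_{j≠i} y_j.
First-order condition: 108 − 2y_i − Σ_{j≠i} y_j = 0.
With identical mines, set every y_j = y: then 108 − 2y − 2y = 0, i.e. y = 108/4 = 27.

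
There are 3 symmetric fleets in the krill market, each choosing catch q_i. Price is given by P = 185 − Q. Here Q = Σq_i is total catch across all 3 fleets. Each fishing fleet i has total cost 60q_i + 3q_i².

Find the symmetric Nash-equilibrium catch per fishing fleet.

12.5

A representative fishing fleet's profit is π_i = q_i(185 − Q) − 60q_i − 3q_i², with Q = q_i + Σ_{j≠i} q_j.
First-order condition: 125 − 8q_i − Σ_{j≠i} q_j = 0.
Imposing symmetry (q_j = q for all j) turns Σ_{j≠i} q_j into 2q, so 125 = 10q and q = 12.5.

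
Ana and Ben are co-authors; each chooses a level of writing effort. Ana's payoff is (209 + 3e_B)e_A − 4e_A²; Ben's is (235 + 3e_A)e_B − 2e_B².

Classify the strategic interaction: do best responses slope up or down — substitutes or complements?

Expanding Ana's payoff: 209e_A + 3e_Be_A − 4e_A².
∂π/∂e_A = 209 + 3e_B − 8e_A = 0, so e_A = 26.125 + 0.375e_B.
The best-response slope de_A/de_B = 0.375 > 0: the reaction function is upward-sloping, so the choices are strategic complements.

strategic complements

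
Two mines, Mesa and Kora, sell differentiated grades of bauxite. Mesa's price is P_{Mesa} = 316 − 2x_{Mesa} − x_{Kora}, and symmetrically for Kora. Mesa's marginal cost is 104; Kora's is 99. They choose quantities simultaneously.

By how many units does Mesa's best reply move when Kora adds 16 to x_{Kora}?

Mine Mesa's profit: π = x_{Mesa}(316 − 2x_{Mesa} − x_{Kora}) − 104x_{Mesa}.
∂π/∂x_{Mesa} = 212 − 4x_{Mesa} − x_{Kora} = 0 ⇒ x_{Mesa} = 53 − 0.25x_{Kora}.
The reaction-function slope is −0.25, so a 16-unit rise in x_{Kora} moves x_{Mesa} by −0.25 × 16 = −4. Mesa's best response falls — the actions are strategic substitutes.

-4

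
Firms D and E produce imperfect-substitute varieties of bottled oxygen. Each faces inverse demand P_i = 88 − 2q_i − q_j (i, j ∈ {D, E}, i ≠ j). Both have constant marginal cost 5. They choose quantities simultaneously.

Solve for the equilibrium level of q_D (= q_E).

16.6

Firm D's profit: π = q_D(88 − 2q_D − q_E) − 5q_D.
∂π/∂q_D = 83 − 4q_D − q_E = 0 ⇒ q_D = 20.75 − 0.25q_E.
By symmetry q_E = q_D; substituting into the reaction function, 1.25q_D = 20.75 and q_D = 16.6.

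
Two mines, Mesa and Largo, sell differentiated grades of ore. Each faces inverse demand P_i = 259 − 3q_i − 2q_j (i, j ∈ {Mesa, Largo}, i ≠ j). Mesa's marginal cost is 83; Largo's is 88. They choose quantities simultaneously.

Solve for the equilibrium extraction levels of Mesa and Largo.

Mine Mesa's profit: π = q_{Mesa}(259 − 3q_{Mesa} − 2q_{Largo}) − 83q_{Mesa}.
∂π/∂q_{Mesa} = 176 − 6q_{Mesa} − 2q_{Largo} = 0 ⇒ q_{Mesa} = 88/3 − (1/3)q_{Largo}.
Similarly q_{Largo} = 28.5 − (1/3)q_{Mesa}.
Plugging q_{Largo} into Mesa's best response: q_{Mesa} = 88/3 − (1/3)(28.5 − (1/3)q_{Mesa}) ⇒ (8/9)q_{Mesa} = 119/6, so q_{Mesa} = 22.3125.
Then q_{Largo} = 28.5 − (1/3)·22.3125 = 21.0625.

22.3125, 21.0625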